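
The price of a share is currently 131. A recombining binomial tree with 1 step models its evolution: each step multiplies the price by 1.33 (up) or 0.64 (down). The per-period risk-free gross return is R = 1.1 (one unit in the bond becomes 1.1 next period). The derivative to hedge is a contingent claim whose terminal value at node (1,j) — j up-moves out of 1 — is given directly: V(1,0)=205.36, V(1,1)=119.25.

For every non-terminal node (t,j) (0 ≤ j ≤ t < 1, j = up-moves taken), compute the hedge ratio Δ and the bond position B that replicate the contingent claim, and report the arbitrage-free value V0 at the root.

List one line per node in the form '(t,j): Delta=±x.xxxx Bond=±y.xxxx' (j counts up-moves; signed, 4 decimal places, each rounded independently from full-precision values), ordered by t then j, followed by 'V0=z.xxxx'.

Risk-neutral probability p* = (R−d)/(u−d) = (1.1−0.64)/(1.33−0.64) = 0.6667.
Terminal values V(1,·): V(1,0)=205.3600, V(1,1)=119.2500
(0,0): S=131.0000. Δ = (V_up−V_dn)/(S_up−S_dn) = (119.2500−205.3600)/(174.2300−83.8400) = -0.9526. V = [p*·119.2500 + (1−p*)·205.3600]/1.1 = 134.5030. B = V − Δ·S = 259.3001.
The time-0 hedge costs 134.5030, which is the no-arbitrage price.

(0,0): Delta=-0.9526 Bond=259.3001
V0=134.5030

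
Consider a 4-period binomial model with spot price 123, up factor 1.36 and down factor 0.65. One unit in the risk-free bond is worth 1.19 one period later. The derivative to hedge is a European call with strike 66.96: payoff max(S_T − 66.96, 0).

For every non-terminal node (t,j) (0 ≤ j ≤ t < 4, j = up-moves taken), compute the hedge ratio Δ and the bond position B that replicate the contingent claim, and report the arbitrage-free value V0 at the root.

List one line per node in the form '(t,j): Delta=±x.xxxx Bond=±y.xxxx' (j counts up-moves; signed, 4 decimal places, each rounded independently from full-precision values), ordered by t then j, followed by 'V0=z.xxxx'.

Risk-neutral probability p* = (R−d)/(u−d) = (1.19−0.65)/(1.36−0.65) = 0.7606.
Terminal payoffs: V(4,0)=0.0000, V(4,1)=0.0000, V(4,2)=29.1591, V(4,3)=134.1507, V(4,4)=353.8255
  t=3,j=0: stock 33.7789 → up 45.9393 (V=0.0000), down 21.9563 (V=0.0000). Price 0.0000; hedge Δ=0.0000, bond B=0.0000.
  t=3,j=1: stock 70.6758 → up 96.1191 (V=29.1591), down 45.9393 (V=0.0000). Price 18.6364; hedge Δ=0.5811, bond B=-22.4327.
  t=3,j=2: stock 147.8755 → up 201.1107 (V=134.1507), down 96.1191 (V=29.1591). Price 91.6066; hedge Δ=1.0000, bond B=-56.2689.
  t=3,j=3: stock 309.4011 → up 420.7855 (V=353.8255), down 201.1107 (V=134.1507). Price 253.1322; hedge Δ=1.0000, bond B=-56.2689.
  t=2,j=0: stock 51.9675 → up 70.6758 (V=18.6364), down 33.7789 (V=0.0000). Price 11.9111; hedge Δ=0.5051, bond B=-14.3374.
  t=2,j=1: stock 108.7320 → up 147.8755 (V=91.6066), down 70.6758 (V=18.6364). Price 62.2982; hedge Δ=0.9452, bond B=-40.4767.
  t=2,j=2: stock 227.5008 → up 309.4011 (V=253.1322), down 147.8755 (V=91.6066). Price 180.2160; hedge Δ=1.0000, bond B=-47.2848.
  t=1,j=0: stock 79.9500 → up 108.7320 (V=62.2982), down 51.9675 (V=11.9111). Price 42.2132; hedge Δ=0.8877, bond B=-28.7546.
  t=1,j=1: stock 167.2800 → up 227.5008 (V=180.2160), down 108.7320 (V=62.2982). Price 127.7161; hedge Δ=0.9928, bond B=-38.3653.
  t=0,j=0: stock 123.0000 → up 167.2800 (V=127.7161), down 79.9500 (V=42.2132). Price 90.1207; hedge Δ=0.9791, bond B=-30.3060.
Root portfolio cost Δ·123+B reproduces V0=90.1207.

(0,0): Delta=0.9791 Bond=-30.3060
(1,0): Delta=0.8877 Bond=-28.7546
(1,1): Delta=0.9928 Bond=-38.3653
(2,0): Delta=0.5051 Bond=-14.3374
(2,1): Delta=0.9452 Bond=-40.4767
(2,2): Delta=1.0000 Bond=-47.2848
(3,0): Delta=0.0000 Bond=0.0000
(3,1): Delta=0.5811 Bond=-22.4327
(3,2): Delta=1.0000 Bond=-56.2689
(3,3): Delta=1.0000 Bond=-56.2689
V0=90.1207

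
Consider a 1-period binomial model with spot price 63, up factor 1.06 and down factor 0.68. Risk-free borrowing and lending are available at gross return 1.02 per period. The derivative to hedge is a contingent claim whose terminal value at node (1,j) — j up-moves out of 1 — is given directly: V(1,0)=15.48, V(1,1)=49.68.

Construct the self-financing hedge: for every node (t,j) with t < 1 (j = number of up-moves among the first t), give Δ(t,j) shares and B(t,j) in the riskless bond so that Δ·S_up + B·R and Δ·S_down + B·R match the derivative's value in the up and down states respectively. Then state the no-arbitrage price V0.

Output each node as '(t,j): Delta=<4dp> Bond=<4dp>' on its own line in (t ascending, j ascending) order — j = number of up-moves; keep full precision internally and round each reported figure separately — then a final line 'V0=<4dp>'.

The replicating-portfolio and risk-neutral prices coincide; use p* = (1.02−0.68)/(1.06−0.68) = 0.8947 for the latter.
Terminal values V(1,·): V(1,0)=15.4800, V(1,1)=49.6800
  t=0,j=0: stock 63.0000 → up 66.7800 (V=49.6800), down 42.8400 (V=15.4800). Price 45.1765; hedge Δ=1.4286, bond B=-44.8235.
Self-financing check: at every node Δ·S+B equals the discounted successor values.

(0,0): Delta=1.4286 Bond=-44.8235
V0=45.1765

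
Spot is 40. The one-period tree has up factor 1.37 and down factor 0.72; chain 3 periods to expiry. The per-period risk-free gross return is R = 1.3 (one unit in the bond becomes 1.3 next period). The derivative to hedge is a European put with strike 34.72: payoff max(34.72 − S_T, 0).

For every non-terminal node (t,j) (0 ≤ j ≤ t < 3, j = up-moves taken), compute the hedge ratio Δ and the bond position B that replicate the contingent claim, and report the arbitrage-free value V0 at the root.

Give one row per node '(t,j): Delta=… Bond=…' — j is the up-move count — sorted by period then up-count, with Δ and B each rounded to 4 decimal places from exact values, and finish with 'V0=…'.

No-arbitrage ⇒ martingale measure with p* = (R−d)/(u−d) = 0.8923.
Terminal payoffs: V(3,0)=19.7901, V(3,1)=6.3117, V(3,2)=0.0000, V(3,3)=0.0000
(2,0): S=20.7360. Δ = (V_up−V_dn)/(S_up−S_dn) = (6.3117−19.7901)/(28.4083−14.9299) = -1.0000. V = [p*·6.3117 + (1−p*)·19.7901]/1.3 = 5.9717. B = V − Δ·S = 26.7077.
(2,1): S=39.4560. Δ = (V_up−V_dn)/(S_up−S_dn) = (0.0000−6.3117)/(54.0547−28.4083) = -0.2461. V = [p*·0.0000 + (1−p*)·6.3117]/1.3 = 0.5229. B = V − Δ·S = 10.2331.
(2,2): S=75.0760. Δ = (V_up−V_dn)/(S_up−S_dn) = (0.0000−0.0000)/(102.8541−54.0547) = 0.0000. V = [p*·0.0000 + (1−p*)·0.0000]/1.3 = 0.0000. B = V − Δ·S = 0.0000.
(1,0): S=28.8000. Δ = (V_up−V_dn)/(S_up−S_dn) = (0.5229−5.9717)/(39.4560−20.7360) = -0.2911. V = [p*·0.5229 + (1−p*)·5.9717]/1.3 = 0.8536. B = V − Δ·S = 9.2364.
(1,1): S=54.8000. Δ = (V_up−V_dn)/(S_up−S_dn) = (0.0000−0.5229)/(75.0760−39.4560) = -0.0147. V = [p*·0.0000 + (1−p*)·0.5229]/1.3 = 0.0433. B = V − Δ·S = 0.8477.
(0,0): S=40.0000. Δ = (V_up−V_dn)/(S_up−S_dn) = (0.0433−0.8536)/(54.8000−28.8000) = -0.0312. V = [p*·0.0433 + (1−p*)·0.8536]/1.3 = 0.1004. B = V − Δ·S = 1.3470.
Check: Δ(0,0)·S0 + B(0,0) = 0.1004 = V0.

(0,0): Delta=-0.0312 Bond=1.3470
(1,0): Delta=-0.2911 Bond=9.2364
(1,1): Delta=-0.0147 Bond=0.8477
(2,0): Delta=-1.0000 Bond=26.7077
(2,1): Delta=-0.2461 Bond=10.2331
(2,2): Delta=0.0000 Bond=0.0000
V0=0.1004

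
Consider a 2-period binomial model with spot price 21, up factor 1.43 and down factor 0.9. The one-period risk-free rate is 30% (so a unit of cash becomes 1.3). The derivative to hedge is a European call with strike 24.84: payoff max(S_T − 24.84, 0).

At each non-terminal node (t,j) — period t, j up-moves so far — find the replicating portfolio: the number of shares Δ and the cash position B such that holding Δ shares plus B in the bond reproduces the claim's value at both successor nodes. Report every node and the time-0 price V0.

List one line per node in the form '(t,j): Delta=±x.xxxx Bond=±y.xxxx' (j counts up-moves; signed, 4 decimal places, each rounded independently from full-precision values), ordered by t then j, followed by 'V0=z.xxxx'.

Risk-neutral probability p* = (R−d)/(u−d) = (1.3−0.9)/(1.43−0.9) = 0.7547.
Terminal values V(2,·): V(2,0)=0.0000, V(2,1)=2.1870, V(2,2)=18.1029
Node (1,0) S=18.9000: V=(p*·2.1870+(1−p*)·0.0000)/1.3=1.2697; Δ=(2.1870−0.0000)/(27.0270−17.0100)=0.2183; B=V−Δ·S=-2.8567
Node (1,1) S=30.0300: V=(p*·18.1029+(1−p*)·2.1870)/1.3=10.9223; Δ=(18.1029−2.1870)/(42.9429−27.0270)=1.0000; B=V−Δ·S=-19.1077
Node (0,0) S=21.0000: V=(p*·10.9223+(1−p*)·1.2697)/1.3=6.5805; Δ=(10.9223−1.2697)/(30.0300−18.9000)=0.8673; B=V−Δ·S=-11.6320
Root portfolio cost Δ·21+B reproduces V0=6.5805.

(0,0): Delta=0.8673 Bond=-11.6320
(1,0): Delta=0.2183 Bond=-2.8567
(1,1): Delta=1.0000 Bond=-19.1077
V0=6.5805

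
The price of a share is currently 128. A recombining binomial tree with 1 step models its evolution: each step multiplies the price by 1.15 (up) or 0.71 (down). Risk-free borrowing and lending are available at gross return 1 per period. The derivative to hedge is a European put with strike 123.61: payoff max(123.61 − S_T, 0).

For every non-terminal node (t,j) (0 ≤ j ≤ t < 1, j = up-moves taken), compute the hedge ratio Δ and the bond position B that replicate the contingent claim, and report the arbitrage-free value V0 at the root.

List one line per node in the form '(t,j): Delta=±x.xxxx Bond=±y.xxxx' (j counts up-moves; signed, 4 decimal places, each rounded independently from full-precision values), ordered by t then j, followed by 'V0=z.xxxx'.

Under the risk-neutral measure, an up-move has probability p* = (R−d)/(u−d) = 0.6591 and values discount at R = 1.
Payoff layer (t=1): V(1,0)=32.7300, V(1,1)=0.0000
  t=0,j=0: stock 128.0000 → up 147.2000 (V=0.0000), down 90.8800 (V=32.7300). Price 11.1580; hedge Δ=-0.5811, bond B=85.5443.
Root portfolio cost Δ·128+B reproduces V0=11.1580.

(0,0): Delta=-0.5811 Bond=85.5443
V0=11.1580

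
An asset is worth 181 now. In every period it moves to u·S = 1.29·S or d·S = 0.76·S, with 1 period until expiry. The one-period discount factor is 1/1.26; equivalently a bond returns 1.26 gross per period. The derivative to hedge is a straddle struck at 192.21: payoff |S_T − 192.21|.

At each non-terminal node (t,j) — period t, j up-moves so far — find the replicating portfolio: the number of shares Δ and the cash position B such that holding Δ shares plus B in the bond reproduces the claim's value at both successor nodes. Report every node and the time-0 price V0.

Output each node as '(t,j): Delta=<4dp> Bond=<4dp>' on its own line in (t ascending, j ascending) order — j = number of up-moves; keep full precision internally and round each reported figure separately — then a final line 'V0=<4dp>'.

(0,0): Delta=-0.1394 Bond=58.5889
V0=33.3625

Risk-neutral probability p* = (R−d)/(u−d) = (1.26−0.76)/(1.29−0.76) = 0.9434.
Terminal payoffs: V(1,0)=54.6500, V(1,1)=41.2800
  t=0,j=0: stock 181.0000 → up 233.4900 (V=41.2800), down 137.5600 (V=54.6500). Price 33.3625; hedge Δ=-0.1394, bond B=58.5889.
Check: Δ(0,0)·S0 + B(0,0) = 33.3625 = V0.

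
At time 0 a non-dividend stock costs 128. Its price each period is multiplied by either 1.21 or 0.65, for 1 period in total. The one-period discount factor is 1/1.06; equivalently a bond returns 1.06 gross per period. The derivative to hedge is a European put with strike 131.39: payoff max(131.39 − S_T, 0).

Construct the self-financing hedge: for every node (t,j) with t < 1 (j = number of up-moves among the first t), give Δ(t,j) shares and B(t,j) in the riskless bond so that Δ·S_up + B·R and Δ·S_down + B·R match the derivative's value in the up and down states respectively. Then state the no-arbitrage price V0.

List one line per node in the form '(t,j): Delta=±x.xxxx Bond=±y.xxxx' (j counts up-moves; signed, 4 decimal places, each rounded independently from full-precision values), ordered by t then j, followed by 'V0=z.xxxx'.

(0,0): Delta=-0.6723 Bond=98.2310
V0=12.1774

Risk-neutral probability p* = (R−d)/(u−d) = (1.06−0.65)/(1.21−0.65) = 0.7321.
Payoff layer (t=1): V(1,0)=48.1900, V(1,1)=0.0000
  t=0,j=0: stock 128.0000 → up 154.8800 (V=0.0000), down 83.2000 (V=48.1900). Price 12.1774; hedge Δ=-0.6723, bond B=98.2310.
Root portfolio cost Δ·128+B reproduces V0=12.1774.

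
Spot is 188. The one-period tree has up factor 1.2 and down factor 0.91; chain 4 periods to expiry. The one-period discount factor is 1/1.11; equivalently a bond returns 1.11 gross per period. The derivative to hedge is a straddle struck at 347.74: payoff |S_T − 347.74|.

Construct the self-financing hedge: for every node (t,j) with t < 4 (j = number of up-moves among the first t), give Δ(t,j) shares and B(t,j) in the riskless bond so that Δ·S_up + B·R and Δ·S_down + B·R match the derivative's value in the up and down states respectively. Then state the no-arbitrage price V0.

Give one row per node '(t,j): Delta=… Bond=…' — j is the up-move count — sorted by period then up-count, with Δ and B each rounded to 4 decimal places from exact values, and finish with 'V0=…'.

(0,0): Delta=-0.6296 Bond=171.9815
(1,0): Delta=-1.0000 Bond=254.2645
(1,1): Delta=-0.5032 Bond=162.3852
(2,0): Delta=-1.0000 Bond=282.2336
(2,1): Delta=-1.0000 Bond=282.2336
(2,2): Delta=-0.3337 Bond=134.3539
(3,0): Delta=-1.0000 Bond=313.2793
(3,1): Delta=-1.0000 Bond=313.2793
(3,2): Delta=-1.0000 Bond=313.2793
(3,3): Delta=-0.1063 Bond=75.2669
V0=53.6134

No-arbitrage ⇒ martingale measure with p* = (R−d)/(u−d) = 0.6897.
Payoff layer (t=4): V(4,0)=218.8191, V(4,1)=177.7344, V(4,2)=123.5568, V(4,3)=52.1138, V(4,4)=42.0968
(3,0): S=141.6713. Δ = (V_up−V_dn)/(S_up−S_dn) = (177.7344−218.8191)/(170.0056−128.9209) = -1.0000. V = [p*·177.7344 + (1−p*)·218.8191]/1.11 = 171.6079. B = V − Δ·S = 313.2793.
(3,1): S=186.8194. Δ = (V_up−V_dn)/(S_up−S_dn) = (123.5568−177.7344)/(224.1832−170.0056) = -1.0000. V = [p*·123.5568 + (1−p*)·177.7344]/1.11 = 126.4599. B = V − Δ·S = 313.2793.
(3,2): S=246.3552. Δ = (V_up−V_dn)/(S_up−S_dn) = (52.1138−123.5568)/(295.6262−224.1832) = -1.0000. V = [p*·52.1138 + (1−p*)·123.5568]/1.11 = 66.9241. B = V − Δ·S = 313.2793.
(3,3): S=324.8640. Δ = (V_up−V_dn)/(S_up−S_dn) = (42.0968−52.1138)/(389.8368−295.6262) = -0.1063. V = [p*·42.0968 + (1−p*)·52.1138]/1.11 = 40.7257. B = V − Δ·S = 75.2669.
(2,0): S=155.6828. Δ = (V_up−V_dn)/(S_up−S_dn) = (126.4599−171.6079)/(186.8194−141.6713) = -1.0000. V = [p*·126.4599 + (1−p*)·171.6079]/1.11 = 126.5508. B = V − Δ·S = 282.2336.
(2,1): S=205.2960. Δ = (V_up−V_dn)/(S_up−S_dn) = (66.9241−126.4599)/(246.3552−186.8194) = -1.0000. V = [p*·66.9241 + (1−p*)·126.4599]/1.11 = 76.9376. B = V − Δ·S = 282.2336.
(2,2): S=270.7200. Δ = (V_up−V_dn)/(S_up−S_dn) = (40.7257−66.9241)/(324.8640−246.3552) = -0.3337. V = [p*·40.7257 + (1−p*)·66.9241]/1.11 = 44.0146. B = V − Δ·S = 134.3539.
(1,0): S=171.0800. Δ = (V_up−V_dn)/(S_up−S_dn) = (76.9376−126.5508)/(205.2960−155.6828) = -1.0000. V = [p*·76.9376 + (1−p*)·126.5508]/1.11 = 83.1845. B = V − Δ·S = 254.2645.
(1,1): S=225.6000. Δ = (V_up−V_dn)/(S_up−S_dn) = (44.0146−76.9376)/(270.7200−205.2960) = -0.5032. V = [p*·44.0146 + (1−p*)·76.9376]/1.11 = 48.8577. B = V − Δ·S = 162.3852.
(0,0): S=188.0000. Δ = (V_up−V_dn)/(S_up−S_dn) = (48.8577−83.1845)/(225.6000−171.0800) = -0.6296. V = [p*·48.8577 + (1−p*)·83.1845]/1.11 = 53.6134. B = V − Δ·S = 171.9815.
The time-0 hedge costs 53.6134, which is the no-arbitrage price.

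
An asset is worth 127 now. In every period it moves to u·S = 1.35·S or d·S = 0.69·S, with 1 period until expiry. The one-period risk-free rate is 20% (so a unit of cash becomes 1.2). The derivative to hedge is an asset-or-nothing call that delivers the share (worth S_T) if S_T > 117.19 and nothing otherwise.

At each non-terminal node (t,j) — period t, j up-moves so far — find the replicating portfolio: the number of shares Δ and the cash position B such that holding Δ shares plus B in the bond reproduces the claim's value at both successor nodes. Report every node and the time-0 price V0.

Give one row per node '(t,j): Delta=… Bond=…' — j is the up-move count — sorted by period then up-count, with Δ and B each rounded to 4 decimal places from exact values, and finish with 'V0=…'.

(0,0): Delta=2.0455 Bond=-149.3693
V0=110.4034

No-arbitrage ⇒ martingale measure with p* = (R−d)/(u−d) = 0.7727.
Payoff layer (t=1): V(1,0)=0.0000, V(1,1)=171.4500
Node (0,0) S=127.0000: V=(p*·171.4500+(1−p*)·0.0000)/1.2=110.4034; Δ=(171.4500−0.0000)/(171.4500−87.6300)=2.0455; B=V−Δ·S=-149.3693
Self-financing check: at every node Δ·S+B equals the discounted successor values.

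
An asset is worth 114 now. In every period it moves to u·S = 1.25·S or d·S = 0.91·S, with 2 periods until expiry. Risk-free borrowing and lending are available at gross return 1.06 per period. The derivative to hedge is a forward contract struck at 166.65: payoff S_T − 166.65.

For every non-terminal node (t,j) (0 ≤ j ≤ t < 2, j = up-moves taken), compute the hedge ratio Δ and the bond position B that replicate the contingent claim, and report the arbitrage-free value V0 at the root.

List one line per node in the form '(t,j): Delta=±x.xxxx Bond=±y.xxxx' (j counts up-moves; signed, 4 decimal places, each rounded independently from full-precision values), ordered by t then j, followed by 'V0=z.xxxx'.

Risk-neutral probability p* = (R−d)/(u−d) = (1.06−0.91)/(1.25−0.91) = 0.4412.
Payoff layer (t=2): V(2,0)=-72.2466, V(2,1)=-36.9750, V(2,2)=11.4750
  t=1,j=0: stock 103.7400 → up 129.6750 (V=-36.9750), down 94.4034 (V=-72.2466). Price -53.4770; hedge Δ=1.0000, bond B=-157.2170.
  t=1,j=1: stock 142.5000 → up 178.1250 (V=11.4750), down 129.6750 (V=-36.9750). Price -14.7170; hedge Δ=1.0000, bond B=-157.2170.
  t=0,j=0: stock 114.0000 → up 142.5000 (V=-14.7170), down 103.7400 (V=-53.4770). Price -34.3179; hedge Δ=1.0000, bond B=-148.3179.
Root portfolio cost Δ·114+B reproduces V0=-34.3179.

(0,0): Delta=1.0000 Bond=-148.3179
(1,0): Delta=1.0000 Bond=-157.2170
(1,1): Delta=1.0000 Bond=-157.2170
V0=-34.3179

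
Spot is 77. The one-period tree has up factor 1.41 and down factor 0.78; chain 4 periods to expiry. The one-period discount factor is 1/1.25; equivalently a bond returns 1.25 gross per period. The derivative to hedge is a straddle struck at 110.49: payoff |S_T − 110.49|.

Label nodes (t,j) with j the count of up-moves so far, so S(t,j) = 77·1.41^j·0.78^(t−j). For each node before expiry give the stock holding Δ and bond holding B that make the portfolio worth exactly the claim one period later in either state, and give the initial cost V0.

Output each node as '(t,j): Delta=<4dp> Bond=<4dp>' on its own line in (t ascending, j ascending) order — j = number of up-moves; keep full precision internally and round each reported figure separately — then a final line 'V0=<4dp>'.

Under the risk-neutral measure, an up-move has probability p* = (R−d)/(u−d) = 0.7460 and values discount at R = 1.25.
Terminal payoffs: V(4,0)=81.9884, V(4,1)=58.9679, V(4,2)=17.3539, V(4,3)=57.8715, V(4,4)=193.8557
  t=3,j=0: stock 36.5405 → up 51.5221 (V=58.9679), down 28.5016 (V=81.9884). Price 51.8515; hedge Δ=-1.0000, bond B=88.3920.
  t=3,j=1: stock 66.0540 → up 93.1361 (V=17.3539), down 51.5221 (V=58.9679). Price 22.3380; hedge Δ=-1.0000, bond B=88.3920.
  t=3,j=2: stock 119.4053 → up 168.3615 (V=57.8715), down 93.1361 (V=17.3539). Price 38.0650; hedge Δ=0.5386, bond B=-26.2486.
  t=3,j=3: stock 215.8480 → up 304.3457 (V=193.8557), down 168.3615 (V=57.8715). Price 127.4560; hedge Δ=1.0000, bond B=-88.3920.
  t=2,j=0: stock 46.8468 → up 66.0540 (V=22.3380), down 36.5405 (V=51.8515). Price 23.8668; hedge Δ=-1.0000, bond B=70.7136.
  t=2,j=1: stock 84.6846 → up 119.4053 (V=38.0650), down 66.0540 (V=22.3380). Price 27.2567; hedge Δ=0.2948, bond B=2.2932.
  t=2,j=2: stock 153.0837 → up 215.8480 (V=127.4560), down 119.4053 (V=38.0650). Price 83.8028; hedge Δ=0.9269, bond B=-58.0876.
  t=1,j=0: stock 60.0600 → up 84.6846 (V=27.2567), down 46.8468 (V=23.8668). Price 21.1166; hedge Δ=0.0896, bond B=15.7358.
  t=1,j=1: stock 108.5700 → up 153.0837 (V=83.8028), down 84.6846 (V=27.2567). Price 55.5535; hedge Δ=0.8267, bond B=-34.2023.
  t=0,j=0: stock 77.0000 → up 108.5700 (V=55.5535), down 60.0600 (V=21.1166). Price 37.4461; hedge Δ=0.7099, bond B=-17.2157.
Self-financing check: at every node Δ·S+B equals the discounted successor values.

(0,0): Delta=0.7099 Bond=-17.2157
(1,0): Delta=0.0896 Bond=15.7358
(1,1): Delta=0.8267 Bond=-34.2023
(2,0): Delta=-1.0000 Bond=70.7136
(2,1): Delta=0.2948 Bond=2.2932
(2,2): Delta=0.9269 Bond=-58.0876
(3,0): Delta=-1.0000 Bond=88.3920
(3,1): Delta=-1.0000 Bond=88.3920
(3,2): Delta=0.5386 Bond=-26.2486
(3,3): Delta=1.0000 Bond=-88.3920
V0=37.4461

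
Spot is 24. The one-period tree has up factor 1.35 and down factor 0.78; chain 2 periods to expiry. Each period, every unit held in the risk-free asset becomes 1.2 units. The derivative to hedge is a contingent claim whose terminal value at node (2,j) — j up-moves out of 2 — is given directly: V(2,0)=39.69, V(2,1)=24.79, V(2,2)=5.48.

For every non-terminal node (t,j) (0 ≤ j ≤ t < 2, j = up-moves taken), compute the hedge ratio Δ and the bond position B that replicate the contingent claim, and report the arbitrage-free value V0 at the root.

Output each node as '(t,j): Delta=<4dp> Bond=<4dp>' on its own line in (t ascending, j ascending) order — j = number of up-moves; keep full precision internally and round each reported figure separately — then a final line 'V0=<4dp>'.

(0,0): Delta=-1.1056 Bond=37.1855
(1,0): Delta=-1.3964 Bond=50.0662
(1,1): Delta=-1.0456 Bond=42.6785
V0=10.6512

Since d<R<u, set p* = (R−d)/(u−d) = 0.7368; price each node as the discounted p*-expectation of its children.
At expiry t=2: V(2,0)=39.6900, V(2,1)=24.7900, V(2,2)=5.4800
(1,0): S=18.7200. Δ = (V_up−V_dn)/(S_up−S_dn) = (24.7900−39.6900)/(25.2720−14.6016) = -1.3964. V = [p*·24.7900 + (1−p*)·39.6900]/1.2 = 23.9259. B = V − Δ·S = 50.0662.
(1,1): S=32.4000. Δ = (V_up−V_dn)/(S_up−S_dn) = (5.4800−24.7900)/(43.7400−25.2720) = -1.0456. V = [p*·5.4800 + (1−p*)·24.7900]/1.2 = 8.8013. B = V − Δ·S = 42.6785.
(0,0): S=24.0000. Δ = (V_up−V_dn)/(S_up−S_dn) = (8.8013−23.9259)/(32.4000−18.7200) = -1.1056. V = [p*·8.8013 + (1−p*)·23.9259]/1.2 = 10.6512. B = V − Δ·S = 37.1855.
Check: Δ(0,0)·S0 + B(0,0) = 10.6512 = V0.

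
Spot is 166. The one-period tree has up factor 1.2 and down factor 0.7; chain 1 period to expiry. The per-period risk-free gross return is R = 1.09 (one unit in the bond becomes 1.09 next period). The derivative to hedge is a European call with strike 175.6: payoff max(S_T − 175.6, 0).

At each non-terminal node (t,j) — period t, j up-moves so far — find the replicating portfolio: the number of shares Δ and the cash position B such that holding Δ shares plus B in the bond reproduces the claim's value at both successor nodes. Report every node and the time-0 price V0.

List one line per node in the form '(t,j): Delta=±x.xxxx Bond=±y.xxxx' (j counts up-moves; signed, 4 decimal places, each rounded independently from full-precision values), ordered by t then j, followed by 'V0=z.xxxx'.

(0,0): Delta=0.2843 Bond=-30.3119
V0=16.8881

The replicating-portfolio and risk-neutral prices coincide; use p* = (1.09−0.7)/(1.2−0.7) = 0.7800 for the latter.
Payoff layer (t=1): V(1,0)=0.0000, V(1,1)=23.6000
  t=0,j=0: stock 166.0000 → up 199.2000 (V=23.6000), down 116.2000 (V=0.0000). Price 16.8881; hedge Δ=0.2843, bond B=-30.3119.
Each (Δ,B) replicates both successor values, so the strategy is self-financing and V0 is arbitrage-free.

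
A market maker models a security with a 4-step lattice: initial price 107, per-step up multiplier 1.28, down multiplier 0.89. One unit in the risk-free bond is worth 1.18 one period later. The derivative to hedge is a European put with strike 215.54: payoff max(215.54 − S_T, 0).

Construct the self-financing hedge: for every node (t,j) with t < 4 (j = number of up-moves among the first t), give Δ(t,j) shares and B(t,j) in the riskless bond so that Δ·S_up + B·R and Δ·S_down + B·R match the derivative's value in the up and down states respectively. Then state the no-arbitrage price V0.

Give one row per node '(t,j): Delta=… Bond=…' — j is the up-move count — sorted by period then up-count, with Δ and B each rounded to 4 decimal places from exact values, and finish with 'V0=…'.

Since d<R<u, set p* = (R−d)/(u−d) = 0.7436; price each node as the discounted p*-expectation of its children.
Terminal payoffs: V(4,0)=148.4058, V(4,1)=118.9874, V(4,2)=76.6779, V(4,3)=15.8282, V(4,4)=0.0000
Node (3,0) S=75.4317: V=(p*·118.9874+(1−p*)·148.4058)/1.18=107.2293; Δ=(118.9874−148.4058)/(96.5526−67.1342)=-1.0000; B=V−Δ·S=182.6610
Node (3,1) S=108.4860: V=(p*·76.6779+(1−p*)·118.9874)/1.18=74.1750; Δ=(76.6779−118.9874)/(138.8621−96.5526)=-1.0000; B=V−Δ·S=182.6610
Node (3,2) S=156.0248: V=(p*·15.8282+(1−p*)·76.6779)/1.18=26.6362; Δ=(15.8282−76.6779)/(199.7118−138.8621)=-1.0000; B=V−Δ·S=182.6610
Node (3,3) S=224.3953: V=(p*·0.0000+(1−p*)·15.8282)/1.18=3.4394; Δ=(0.0000−15.8282)/(287.2259−199.7118)=-0.1809; B=V−Δ·S=44.0246
Node (2,0) S=84.7547: V=(p*·74.1750+(1−p*)·107.2293)/1.18=70.0428; Δ=(74.1750−107.2293)/(108.4860−75.4317)=-1.0000; B=V−Δ·S=154.7975
Node (2,1) S=121.8944: V=(p*·26.6362+(1−p*)·74.1750)/1.18=32.9031; Δ=(26.6362−74.1750)/(156.0248−108.4860)=-1.0000; B=V−Δ·S=154.7975
Node (2,2) S=175.3088: V=(p*·3.4394+(1−p*)·26.6362)/1.18=7.9553; Δ=(3.4394−26.6362)/(224.3953−156.0248)=-0.3393; B=V−Δ·S=67.4342
Node (1,0) S=95.2300: V=(p*·32.9031+(1−p*)·70.0428)/1.18=35.9543; Δ=(32.9031−70.0428)/(121.8944−84.7547)=-1.0000; B=V−Δ·S=131.1843
Node (1,1) S=136.9600: V=(p*·7.9553+(1−p*)·32.9031)/1.18=12.1629; Δ=(7.9553−32.9031)/(175.3088−121.8944)=-0.4671; B=V−Δ·S=76.1314
Node (0,0) S=107.0000: V=(p*·12.1629+(1−p*)·35.9543)/1.18=15.4773; Δ=(12.1629−35.9543)/(136.9600−95.2300)=-0.5701; B=V−Δ·S=76.4810
Root portfolio cost Δ·107+B reproduces V0=15.4773.

(0,0): Delta=-0.5701 Bond=76.4810
(1,0): Delta=-1.0000 Bond=131.1843
(1,1): Delta=-0.4671 Bond=76.1314
(2,0): Delta=-1.0000 Bond=154.7975
(2,1): Delta=-1.0000 Bond=154.7975
(2,2): Delta=-0.3393 Bond=67.4342
(3,0): Delta=-1.0000 Bond=182.6610
(3,1): Delta=-1.0000 Bond=182.6610
(3,2): Delta=-1.0000 Bond=182.6610
(3,3): Delta=-0.1809 Bond=44.0246
V0=15.4773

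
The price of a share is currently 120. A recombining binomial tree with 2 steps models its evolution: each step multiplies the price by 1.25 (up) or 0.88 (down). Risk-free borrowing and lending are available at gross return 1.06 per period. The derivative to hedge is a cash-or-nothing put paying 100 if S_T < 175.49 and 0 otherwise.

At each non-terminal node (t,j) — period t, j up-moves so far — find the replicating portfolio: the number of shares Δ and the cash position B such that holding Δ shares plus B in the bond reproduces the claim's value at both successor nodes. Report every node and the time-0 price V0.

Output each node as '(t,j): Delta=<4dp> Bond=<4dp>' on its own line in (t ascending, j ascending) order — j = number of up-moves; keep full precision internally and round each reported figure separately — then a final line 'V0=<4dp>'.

(0,0): Delta=-1.0337 Bond=191.9766
(1,0): Delta=0.0000 Bond=94.3396
(1,1): Delta=-1.8018 Bond=318.7149
V0=67.9362

The replicating-portfolio and risk-neutral prices coincide; use p* = (1.06−0.88)/(1.25−0.88) = 0.4865 for the latter.
Terminal values V(2,·): V(2,0)=100.0000, V(2,1)=100.0000, V(2,2)=0.0000
  t=1,j=0: stock 105.6000 → up 132.0000 (V=100.0000), down 92.9280 (V=100.0000). Price 94.3396; hedge Δ=0.0000, bond B=94.3396.
  t=1,j=1: stock 150.0000 → up 187.5000 (V=0.0000), down 132.0000 (V=100.0000). Price 48.4447; hedge Δ=-1.8018, bond B=318.7149.
  t=0,j=0: stock 120.0000 → up 150.0000 (V=48.4447), down 105.6000 (V=94.3396). Price 67.9362; hedge Δ=-1.0337, bond B=191.9766.
Self-financing check: at every node Δ·S+B equals the discounted successor values.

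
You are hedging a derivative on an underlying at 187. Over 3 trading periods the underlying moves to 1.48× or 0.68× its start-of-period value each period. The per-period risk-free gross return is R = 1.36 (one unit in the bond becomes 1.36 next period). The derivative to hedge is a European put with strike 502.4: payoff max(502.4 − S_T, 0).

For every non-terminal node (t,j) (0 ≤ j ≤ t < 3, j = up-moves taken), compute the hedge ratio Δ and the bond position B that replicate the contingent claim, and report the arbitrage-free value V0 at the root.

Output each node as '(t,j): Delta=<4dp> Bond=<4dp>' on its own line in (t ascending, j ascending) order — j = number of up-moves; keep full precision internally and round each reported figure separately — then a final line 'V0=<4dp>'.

Under the risk-neutral measure, an up-move has probability p* = (R−d)/(u−d) = 0.8500 and values discount at R = 1.36.
Terminal payoffs: V(3,0)=443.6012, V(3,1)=374.4262, V(3,2)=223.8687, V(3,3)=0.0000
  t=2,j=0: stock 86.4688 → up 127.9738 (V=374.4262), down 58.7988 (V=443.6012). Price 282.9430; hedge Δ=-1.0000, bond B=369.4118.
  t=2,j=1: stock 188.1968 → up 278.5313 (V=223.8687), down 127.9738 (V=374.4262). Price 181.2150; hedge Δ=-1.0000, bond B=369.4118.
  t=2,j=2: stock 409.6048 → up 606.2151 (V=0.0000), down 278.5313 (V=223.8687). Price 24.6914; hedge Δ=-0.6832, bond B=304.5273.
  t=1,j=0: stock 127.1600 → up 188.1968 (V=181.2150), down 86.4688 (V=282.9430). Price 144.4663; hedge Δ=-1.0000, bond B=271.6263.
  t=1,j=1: stock 276.7600 → up 409.6048 (V=24.6914), down 188.1968 (V=181.2150). Price 35.4191; hedge Δ=-0.7069, bond B=231.0735.
  t=0,j=0: stock 187.0000 → up 276.7600 (V=35.4191), down 127.1600 (V=144.4663). Price 38.0707; hedge Δ=-0.7289, bond B=174.3797.
The time-0 hedge costs 38.0707, which is the no-arbitrage price.

(0,0): Delta=-0.7289 Bond=174.3797
(1,0): Delta=-1.0000 Bond=271.6263
(1,1): Delta=-0.7069 Bond=231.0735
(2,0): Delta=-1.0000 Bond=369.4118
(2,1): Delta=-1.0000 Bond=369.4118
(2,2): Delta=-0.6832 Bond=304.5273
V0=38.0707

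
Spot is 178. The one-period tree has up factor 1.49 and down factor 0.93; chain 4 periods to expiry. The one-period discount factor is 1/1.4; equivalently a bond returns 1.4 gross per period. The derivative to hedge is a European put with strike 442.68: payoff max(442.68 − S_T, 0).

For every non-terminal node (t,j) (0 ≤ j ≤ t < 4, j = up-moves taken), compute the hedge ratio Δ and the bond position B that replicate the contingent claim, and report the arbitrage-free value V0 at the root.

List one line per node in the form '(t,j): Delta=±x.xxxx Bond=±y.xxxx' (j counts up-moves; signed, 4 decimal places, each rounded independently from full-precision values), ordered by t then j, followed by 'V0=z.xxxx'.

Risk-neutral probability p* = (R−d)/(u−d) = (1.4−0.93)/(1.49−0.93) = 0.8393.
Terminal payoffs: V(4,0)=309.5267, V(4,1)=229.3484, V(4,2)=100.8907, V(4,3)=0.0000, V(4,4)=0.0000
(3,0): S=143.1755. Δ = (V_up−V_dn)/(S_up−S_dn) = (229.3484−309.5267)/(213.3316−133.1533) = -1.0000. V = [p*·229.3484 + (1−p*)·309.5267]/1.4 = 173.0245. B = V − Δ·S = 316.2000.
(3,1): S=229.3888. Δ = (V_up−V_dn)/(S_up−S_dn) = (100.8907−229.3484)/(341.7893−213.3316) = -1.0000. V = [p*·100.8907 + (1−p*)·229.3484]/1.4 = 86.8112. B = V − Δ·S = 316.2000.
(3,2): S=367.5154. Δ = (V_up−V_dn)/(S_up−S_dn) = (0.0000−100.8907)/(547.5979−341.7893) = -0.4902. V = [p*·0.0000 + (1−p*)·100.8907]/1.4 = 11.5818. B = V − Δ·S = 191.7438.
(3,3): S=588.8149. Δ = (V_up−V_dn)/(S_up−S_dn) = (0.0000−0.0000)/(877.3342−547.5979) = 0.0000. V = [p*·0.0000 + (1−p*)·0.0000]/1.4 = 0.0000. B = V − Δ·S = 0.0000.
(2,0): S=153.9522. Δ = (V_up−V_dn)/(S_up−S_dn) = (86.8112−173.0245)/(229.3888−143.1755) = -1.0000. V = [p*·86.8112 + (1−p*)·173.0245]/1.4 = 71.9049. B = V − Δ·S = 225.8571.
(2,1): S=246.6546. Δ = (V_up−V_dn)/(S_up−S_dn) = (11.5818−86.8112)/(367.5154−229.3888) = -0.5446. V = [p*·11.5818 + (1−p*)·86.8112]/1.4 = 16.9088. B = V − Δ·S = 151.2469.
(2,2): S=395.1778. Δ = (V_up−V_dn)/(S_up−S_dn) = (0.0000−11.5818)/(588.8149−367.5154) = -0.0523. V = [p*·0.0000 + (1−p*)·11.5818]/1.4 = 1.3295. B = V − Δ·S = 22.0114.
(1,0): S=165.5400. Δ = (V_up−V_dn)/(S_up−S_dn) = (16.9088−71.9049)/(246.6546−153.9522) = -0.5933. V = [p*·16.9088 + (1−p*)·71.9049]/1.4 = 18.3910. B = V − Δ·S = 116.5985.
(1,1): S=265.2200. Δ = (V_up−V_dn)/(S_up−S_dn) = (1.3295−16.9088)/(395.1778−246.6546) = -0.1049. V = [p*·1.3295 + (1−p*)·16.9088]/1.4 = 2.7381. B = V − Δ·S = 30.5581.
(0,0): S=178.0000. Δ = (V_up−V_dn)/(S_up−S_dn) = (2.7381−18.3910)/(265.2200−165.5400) = -0.1570. V = [p*·2.7381 + (1−p*)·18.3910]/1.4 = 3.7527. B = V − Δ·S = 31.7043.
Check: Δ(0,0)·S0 + B(0,0) = 3.7527 = V0.

(0,0): Delta=-0.1570 Bond=31.7043
(1,0): Delta=-0.5933 Bond=116.5985
(1,1): Delta=-0.1049 Bond=30.5581
(2,0): Delta=-1.0000 Bond=225.8571
(2,1): Delta=-0.5446 Bond=151.2469
(2,2): Delta=-0.0523 Bond=22.0114
(3,0): Delta=-1.0000 Bond=316.2000
(3,1): Delta=-1.0000 Bond=316.2000
(3,2): Delta=-0.4902 Bond=191.7438
(3,3): Delta=0.0000 Bond=0.0000
V0=3.7527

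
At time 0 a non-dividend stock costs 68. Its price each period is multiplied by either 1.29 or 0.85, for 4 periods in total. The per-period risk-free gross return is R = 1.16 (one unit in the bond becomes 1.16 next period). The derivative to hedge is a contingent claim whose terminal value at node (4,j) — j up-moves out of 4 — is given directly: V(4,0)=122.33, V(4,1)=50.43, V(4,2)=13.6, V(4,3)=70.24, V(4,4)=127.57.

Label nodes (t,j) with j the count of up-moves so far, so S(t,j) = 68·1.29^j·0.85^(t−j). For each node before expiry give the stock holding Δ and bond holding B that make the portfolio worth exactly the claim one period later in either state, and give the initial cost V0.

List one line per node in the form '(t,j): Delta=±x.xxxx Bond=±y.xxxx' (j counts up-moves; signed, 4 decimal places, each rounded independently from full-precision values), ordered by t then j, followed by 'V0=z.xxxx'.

Under the risk-neutral measure, an up-move has probability p* = (R−d)/(u−d) = 0.7045 and values discount at R = 1.16.
At expiry t=4: V(4,0)=122.3300, V(4,1)=50.4300, V(4,2)=13.6000, V(4,3)=70.2400, V(4,4)=127.5700
  t=3,j=0: stock 41.7605 → up 53.8710 (V=50.4300), down 35.4964 (V=122.3300). Price 61.7872; hedge Δ=-3.9130, bond B=225.1963.
  t=3,j=1: stock 63.3777 → up 81.7572 (V=13.6000), down 53.8710 (V=50.4300). Price 21.1048; hedge Δ=-1.3207, bond B=104.8094.
  t=3,j=2: stock 96.1850 → up 124.0786 (V=70.2400), down 81.7572 (V=13.6000). Price 46.1254; hedge Δ=1.3383, bond B=-82.6019.
  t=3,j=3: stock 145.9749 → up 188.3076 (V=127.5700), down 124.0786 (V=70.2400). Price 95.3721; hedge Δ=0.8926, bond B=-34.9234.
  t=2,j=0: stock 49.1300 → up 63.3777 (V=21.1048), down 41.7605 (V=61.7872). Price 28.5557; hedge Δ=-1.8819, bond B=121.0157.
  t=2,j=1: stock 74.5620 → up 96.1850 (V=46.1254), down 63.3777 (V=21.1048). Price 33.3905; hedge Δ=0.7627, bond B=-23.4745.
  t=2,j=2: stock 113.1588 → up 145.9749 (V=95.3721), down 96.1850 (V=46.1254). Price 69.6741; hedge Δ=0.9891, bond B=-42.2502.
  t=1,j=0: stock 57.8000 → up 74.5620 (V=33.3905), down 49.1300 (V=28.5557). Price 27.5535; hedge Δ=0.1901, bond B=16.5654.
  t=1,j=1: stock 87.7200 → up 113.1588 (V=69.6741), down 74.5620 (V=33.3905). Price 50.8223; hedge Δ=0.9401, bond B=-31.6404.
  t=0,j=0: stock 68.0000 → up 87.7200 (V=50.8223), down 57.8000 (V=27.5535). Price 37.8857; hedge Δ=0.7777, bond B=-14.9981.
Each (Δ,B) replicates both successor values, so the strategy is self-financing and V0 is arbitrage-free.

(0,0): Delta=0.7777 Bond=-14.9981
(1,0): Delta=0.1901 Bond=16.5654
(1,1): Delta=0.9401 Bond=-31.6404
(2,0): Delta=-1.8819 Bond=121.0157
(2,1): Delta=0.7627 Bond=-23.4745
(2,2): Delta=0.9891 Bond=-42.2502
(3,0): Delta=-3.9130 Bond=225.1963
(3,1): Delta=-1.3207 Bond=104.8094
(3,2): Delta=1.3383 Bond=-82.6019
(3,3): Delta=0.8926 Bond=-34.9234
V0=37.8857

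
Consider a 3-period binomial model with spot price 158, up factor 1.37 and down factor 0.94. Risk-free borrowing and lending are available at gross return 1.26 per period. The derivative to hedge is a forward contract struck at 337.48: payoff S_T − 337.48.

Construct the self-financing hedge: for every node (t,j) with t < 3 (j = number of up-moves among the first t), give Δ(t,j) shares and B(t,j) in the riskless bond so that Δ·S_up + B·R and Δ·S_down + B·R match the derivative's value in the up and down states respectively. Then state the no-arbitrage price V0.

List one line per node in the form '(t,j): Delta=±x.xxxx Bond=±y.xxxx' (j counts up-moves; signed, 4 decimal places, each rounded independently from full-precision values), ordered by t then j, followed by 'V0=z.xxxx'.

The replicating-portfolio and risk-neutral prices coincide; use p* = (1.26−0.94)/(1.37−0.94) = 0.7442 for the latter.
Payoff layer (t=3): V(3,0)=-206.2477, V(3,1)=-146.2159, V(3,2)=-58.7228, V(3,3)=68.7938
Node (2,0) S=139.6088: V=(p*·-146.2159+(1−p*)·-206.2477)/1.26=-128.2325; Δ=(-146.2159−-206.2477)/(191.2641−131.2323)=1.0000; B=V−Δ·S=-267.8413
Node (2,1) S=203.4724: V=(p*·-58.7228+(1−p*)·-146.2159)/1.26=-64.3689; Δ=(-58.7228−-146.2159)/(278.7572−191.2641)=1.0000; B=V−Δ·S=-267.8413
Node (2,2) S=296.5502: V=(p*·68.7938+(1−p*)·-58.7228)/1.26=28.7089; Δ=(68.7938−-58.7228)/(406.2738−278.7572)=1.0000; B=V−Δ·S=-267.8413
Node (1,0) S=148.5200: V=(p*·-64.3689+(1−p*)·-128.2325)/1.26=-64.0524; Δ=(-64.3689−-128.2325)/(203.4724−139.6088)=1.0000; B=V−Δ·S=-212.5724
Node (1,1) S=216.4600: V=(p*·28.7089+(1−p*)·-64.3689)/1.26=3.8876; Δ=(28.7089−-64.3689)/(296.5502−203.4724)=1.0000; B=V−Δ·S=-212.5724
Node (0,0) S=158.0000: V=(p*·3.8876+(1−p*)·-64.0524)/1.26=-10.7083; Δ=(3.8876−-64.0524)/(216.4600−148.5200)=1.0000; B=V−Δ·S=-168.7083
Each (Δ,B) replicates both successor values, so the strategy is self-financing and V0 is arbitrage-free.

(0,0): Delta=1.0000 Bond=-168.7083
(1,0): Delta=1.0000 Bond=-212.5724
(1,1): Delta=1.0000 Bond=-212.5724
(2,0): Delta=1.0000 Bond=-267.8413
(2,1): Delta=1.0000 Bond=-267.8413
(2,2): Delta=1.0000 Bond=-267.8413
V0=-10.7083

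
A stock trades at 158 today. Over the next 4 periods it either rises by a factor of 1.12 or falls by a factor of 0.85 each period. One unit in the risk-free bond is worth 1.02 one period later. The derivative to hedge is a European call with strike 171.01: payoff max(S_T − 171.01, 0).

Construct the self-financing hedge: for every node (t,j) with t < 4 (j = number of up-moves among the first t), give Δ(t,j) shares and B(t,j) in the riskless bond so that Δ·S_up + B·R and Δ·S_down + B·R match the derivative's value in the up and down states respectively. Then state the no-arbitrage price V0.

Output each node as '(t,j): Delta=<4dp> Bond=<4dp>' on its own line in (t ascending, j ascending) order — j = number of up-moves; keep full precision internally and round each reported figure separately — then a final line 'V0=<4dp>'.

Risk-neutral probability p* = (R−d)/(u−d) = (1.02−0.85)/(1.12−0.85) = 0.6296.
Terminal values V(4,·): V(4,0)=0.0000, V(4,1)=0.0000, V(4,2)=0.0000, V(4,3)=17.6718, V(4,4)=77.6061
(3,0): S=97.0317. Δ = (V_up−V_dn)/(S_up−S_dn) = (0.0000−0.0000)/(108.6756−82.4770) = 0.0000. V = [p*·0.0000 + (1−p*)·0.0000]/1.02 = 0.0000. B = V − Δ·S = 0.0000.
(3,1): S=127.8536. Δ = (V_up−V_dn)/(S_up−S_dn) = (0.0000−0.0000)/(143.1960−108.6756) = 0.0000. V = [p*·0.0000 + (1−p*)·0.0000]/1.02 = 0.0000. B = V − Δ·S = 0.0000.
(3,2): S=168.4659. Δ = (V_up−V_dn)/(S_up−S_dn) = (17.6718−0.0000)/(188.6818−143.1960) = 0.3885. V = [p*·17.6718 + (1−p*)·0.0000]/1.02 = 10.9085. B = V − Δ·S = -54.5427.
(3,3): S=221.9786. Δ = (V_up−V_dn)/(S_up−S_dn) = (77.6061−17.6718)/(248.6161−188.6818) = 1.0000. V = [p*·77.6061 + (1−p*)·17.6718]/1.02 = 54.3218. B = V − Δ·S = -167.6569.
(2,0): S=114.1550. Δ = (V_up−V_dn)/(S_up−S_dn) = (0.0000−0.0000)/(127.8536−97.0317) = 0.0000. V = [p*·0.0000 + (1−p*)·0.0000]/1.02 = 0.0000. B = V − Δ·S = 0.0000.
(2,1): S=150.4160. Δ = (V_up−V_dn)/(S_up−S_dn) = (10.9085−0.0000)/(168.4659−127.8536) = 0.2686. V = [p*·10.9085 + (1−p*)·0.0000]/1.02 = 6.7337. B = V − Δ·S = -33.6683.
(2,2): S=198.1952. Δ = (V_up−V_dn)/(S_up−S_dn) = (54.3218−10.9085)/(221.9786−168.4659) = 0.8113. V = [p*·54.3218 + (1−p*)·10.9085]/1.02 = 37.4929. B = V − Δ·S = -123.2968.
(1,0): S=134.3000. Δ = (V_up−V_dn)/(S_up−S_dn) = (6.7337−0.0000)/(150.4160−114.1550) = 0.1857. V = [p*·6.7337 + (1−p*)·0.0000]/1.02 = 4.1566. B = V − Δ·S = -20.7829.
(1,1): S=176.9600. Δ = (V_up−V_dn)/(S_up−S_dn) = (37.4929−6.7337)/(198.1952−150.4160) = 0.6438. V = [p*·37.4929 + (1−p*)·6.7337]/1.02 = 25.5888. B = V − Δ·S = -88.3344.
(0,0): S=158.0000. Δ = (V_up−V_dn)/(S_up−S_dn) = (25.5888−4.1566)/(176.9600−134.3000) = 0.5024. V = [p*·25.5888 + (1−p*)·4.1566]/1.02 = 17.3049. B = V − Δ·S = -62.0738.
The time-0 hedge costs 17.3049, which is the no-arbitrage price.

(0,0): Delta=0.5024 Bond=-62.0738
(1,0): Delta=0.1857 Bond=-20.7829
(1,1): Delta=0.6438 Bond=-88.3344
(2,0): Delta=0.0000 Bond=0.0000
(2,1): Delta=0.2686 Bond=-33.6683
(2,2): Delta=0.8113 Bond=-123.2968
(3,0): Delta=0.0000 Bond=0.0000
(3,1): Delta=0.0000 Bond=0.0000
(3,2): Delta=0.3885 Bond=-54.5427
(3,3): Delta=1.0000 Bond=-167.6569
V0=17.3049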